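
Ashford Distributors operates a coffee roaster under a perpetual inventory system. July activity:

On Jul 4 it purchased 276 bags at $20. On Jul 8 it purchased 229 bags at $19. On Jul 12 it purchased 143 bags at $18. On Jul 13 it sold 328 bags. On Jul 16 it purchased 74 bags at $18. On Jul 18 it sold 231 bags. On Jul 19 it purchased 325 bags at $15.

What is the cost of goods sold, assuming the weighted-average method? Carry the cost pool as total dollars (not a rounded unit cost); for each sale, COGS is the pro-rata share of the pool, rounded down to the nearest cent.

After Jul 4: 276 on hand, pool $5,520.00 (≈ $20.0000 each)
After Jul 8: 505 on hand, pool $9,871.00 (≈ $19.5465 each)
After Jul 12: 648 on hand, pool $12,445.00 (≈ $19.2052 each)
Jul 13, sell 328: 328/648 × $12,445.00 → $6,299.32
After Jul 16: 394 on hand, pool $7,477.68 (≈ $18.9789 each)
Jul 18, sell 231: 231/394 × $7,477.68 → $4,384.12
After Jul 19: 488 on hand, pool $7,968.56 (≈ $16.3290 each)
Total COGS = $6,299.32 + $4,384.12 = $10,683.44
Ending inventory (cost pool remaining) = $7,968.56
Check: goods available $18,652.00 = COGS $10,683.44 + ending $7,968.56

COGS = $10,683.44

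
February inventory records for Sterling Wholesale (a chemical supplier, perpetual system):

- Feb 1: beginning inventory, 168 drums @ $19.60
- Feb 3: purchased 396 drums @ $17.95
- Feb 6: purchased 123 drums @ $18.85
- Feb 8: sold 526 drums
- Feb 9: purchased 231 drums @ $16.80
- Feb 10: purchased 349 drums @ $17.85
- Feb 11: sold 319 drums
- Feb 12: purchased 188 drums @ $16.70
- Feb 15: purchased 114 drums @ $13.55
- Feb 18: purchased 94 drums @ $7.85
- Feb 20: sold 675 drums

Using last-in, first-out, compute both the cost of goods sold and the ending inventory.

COGS = $25,449.40; ending inventory = $2,802.80

Feb 8, 526 sold [LIFO — newest first]: 123 @ $18.85 + 396 @ $17.95 + 7 @ $19.60 = $9,563.95
Feb 11, 319 sold [LIFO — newest first]: 319 @ $17.85 = $5,694.15
Feb 20, 675 sold [LIFO — newest first]: 94 @ $7.85 + 114 @ $13.55 + 188 @ $16.70 + 30 @ $17.85 + 231 @ $16.80 + 18 @ $19.60 = $10,191.30
Total COGS = $9,563.95 + $5,694.15 + $10,191.30 = $25,449.40
Ending inventory: 143 @ $19.60 = $2,802.80
Check: goods available $28,252.20 = COGS $25,449.40 + ending $2,802.80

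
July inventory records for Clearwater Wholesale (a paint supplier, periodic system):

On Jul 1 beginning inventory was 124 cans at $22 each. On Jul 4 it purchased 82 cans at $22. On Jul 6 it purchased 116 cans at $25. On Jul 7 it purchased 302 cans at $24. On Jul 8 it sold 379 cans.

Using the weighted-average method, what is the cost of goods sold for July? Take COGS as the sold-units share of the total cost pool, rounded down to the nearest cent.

Jul 8, sell 379: 379/624 × $14,680.00 → $8,916.21
Ending inventory (cost pool remaining) = $5,763.79

COGS = $8,916.21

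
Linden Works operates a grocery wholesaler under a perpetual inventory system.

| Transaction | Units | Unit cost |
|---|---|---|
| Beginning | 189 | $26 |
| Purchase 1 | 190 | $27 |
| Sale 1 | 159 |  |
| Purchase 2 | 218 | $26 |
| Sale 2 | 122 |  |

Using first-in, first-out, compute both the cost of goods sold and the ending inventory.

COGS = $7,398; ending inventory = $8,314

Sale 1 (159) [FIFO — oldest first]: 159 @ $26 = $4,134
Sale 2 (122) [FIFO — oldest first]: 30 @ $26 + 92 @ $27 = $3,264
Total COGS = $4,134 + $3,264 = $7,398
Ending inventory: 98 @ $27 + 218 @ $26 = $8,314
Check: goods available $15,712 = COGS $7,398 + ending $8,314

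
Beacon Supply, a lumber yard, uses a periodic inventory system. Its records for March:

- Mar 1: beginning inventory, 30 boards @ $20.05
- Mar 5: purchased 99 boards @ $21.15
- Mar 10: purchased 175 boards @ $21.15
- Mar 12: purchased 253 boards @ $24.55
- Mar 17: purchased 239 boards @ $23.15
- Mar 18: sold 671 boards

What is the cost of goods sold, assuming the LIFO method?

Mar 18, 671 sold [LIFO — newest first]: 239 @ $23.15 + 253 @ $24.55 + 175 @ $21.15 + 4 @ $21.15 = $15,529.85
Ending inventory: 30 @ $20.05 + 95 @ $21.15 = $2,610.75
Check: goods available $18,140.60 = COGS $15,529.85 + ending $2,610.75

COGS = $15,529.85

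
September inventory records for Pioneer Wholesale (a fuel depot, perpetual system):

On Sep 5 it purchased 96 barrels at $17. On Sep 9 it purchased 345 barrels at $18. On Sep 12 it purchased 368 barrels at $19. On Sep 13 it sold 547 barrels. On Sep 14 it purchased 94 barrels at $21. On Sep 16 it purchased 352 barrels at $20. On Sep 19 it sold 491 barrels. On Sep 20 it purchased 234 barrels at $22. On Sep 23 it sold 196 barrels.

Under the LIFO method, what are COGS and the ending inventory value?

COGS = $24,350; ending inventory = $4,646

Sep 13, 547 sold [LIFO — newest first]: 368 @ $19 + 179 @ $18 = $10,214
Sep 19, 491 sold [LIFO — newest first]: 352 @ $20 + 94 @ $21 + 45 @ $18 = $9,824
Sep 23, 196 sold [LIFO — newest first]: 196 @ $22 = $4,312
Total COGS = $10,214 + $9,824 + $4,312 = $24,350
Ending inventory: 96 @ $17 + 121 @ $18 + 38 @ $22 = $4,646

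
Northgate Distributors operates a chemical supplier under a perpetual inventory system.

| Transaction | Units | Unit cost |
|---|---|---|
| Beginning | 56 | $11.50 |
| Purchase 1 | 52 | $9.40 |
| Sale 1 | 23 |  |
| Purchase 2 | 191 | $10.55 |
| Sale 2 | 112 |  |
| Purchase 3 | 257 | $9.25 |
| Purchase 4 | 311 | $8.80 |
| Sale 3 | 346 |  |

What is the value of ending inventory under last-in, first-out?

Sale 1 (23) [LIFO — newest first]: 23 @ $9.40 = $216.20
Sale 2 (112) [LIFO — newest first]: 112 @ $10.55 = $1,181.60
Sale 3 (346) [LIFO — newest first]: 311 @ $8.80 + 35 @ $9.25 = $3,060.55
Total COGS = $216.20 + $1,181.60 + $3,060.55 = $4,458.35
Ending inventory: 56 @ $11.50 + 29 @ $9.40 + 79 @ $10.55 + 222 @ $9.25 = $3,803.55

Ending inventory = $3,803.55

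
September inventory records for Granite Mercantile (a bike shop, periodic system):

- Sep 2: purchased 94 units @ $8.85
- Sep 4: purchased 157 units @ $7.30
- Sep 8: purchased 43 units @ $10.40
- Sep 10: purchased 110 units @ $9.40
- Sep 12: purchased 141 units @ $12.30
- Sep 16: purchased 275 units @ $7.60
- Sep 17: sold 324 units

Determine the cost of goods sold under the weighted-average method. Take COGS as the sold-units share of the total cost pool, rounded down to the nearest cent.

COGS = $2,877.87

Sep 17, sell 324: 324/820 × $7,283.50 → $2,877.87
Ending inventory (cost pool remaining) = $4,405.63
Check: goods available $7,283.50 = COGS $2,877.87 + ending $4,405.63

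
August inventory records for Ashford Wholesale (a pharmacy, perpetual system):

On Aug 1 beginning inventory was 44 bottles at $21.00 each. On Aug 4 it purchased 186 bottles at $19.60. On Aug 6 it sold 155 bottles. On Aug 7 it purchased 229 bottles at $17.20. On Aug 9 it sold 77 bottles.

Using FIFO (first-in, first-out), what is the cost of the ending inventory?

Aug 6, 155 sold [FIFO — oldest first]: 44 @ $21.00 + 111 @ $19.60 = $3,099.60
Aug 9, 77 sold [FIFO — oldest first]: 75 @ $19.60 + 2 @ $17.20 = $1,504.40
Total COGS = $3,099.60 + $1,504.40 = $4,604.00
Ending inventory: 227 @ $17.20 = $3,904.40

Ending inventory = $3,904.40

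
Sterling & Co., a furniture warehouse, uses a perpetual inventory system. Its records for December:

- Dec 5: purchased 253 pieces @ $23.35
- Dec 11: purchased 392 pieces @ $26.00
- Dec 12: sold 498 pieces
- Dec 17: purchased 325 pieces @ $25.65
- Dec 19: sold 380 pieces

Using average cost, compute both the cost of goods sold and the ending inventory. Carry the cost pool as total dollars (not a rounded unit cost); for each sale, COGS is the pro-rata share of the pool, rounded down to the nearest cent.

After Dec 5: 253 on hand, pool $5,907.55 (≈ $23.3500 each)
After Dec 11: 645 on hand, pool $16,099.55 (≈ $24.9605 each)
Dec 12, sell 498: 498/645 × $16,099.55 → $12,430.35
After Dec 17: 472 on hand, pool $12,005.45 (≈ $25.4353 each)
Dec 19, sell 380: 380/472 × $12,005.45 → $9,665.40
Total COGS = $12,430.35 + $9,665.40 = $22,095.75
Ending inventory (cost pool remaining) = $2,340.05
Check: goods available $24,435.80 = COGS $22,095.75 + ending $2,340.05

COGS = $22,095.75; ending inventory = $2,340.05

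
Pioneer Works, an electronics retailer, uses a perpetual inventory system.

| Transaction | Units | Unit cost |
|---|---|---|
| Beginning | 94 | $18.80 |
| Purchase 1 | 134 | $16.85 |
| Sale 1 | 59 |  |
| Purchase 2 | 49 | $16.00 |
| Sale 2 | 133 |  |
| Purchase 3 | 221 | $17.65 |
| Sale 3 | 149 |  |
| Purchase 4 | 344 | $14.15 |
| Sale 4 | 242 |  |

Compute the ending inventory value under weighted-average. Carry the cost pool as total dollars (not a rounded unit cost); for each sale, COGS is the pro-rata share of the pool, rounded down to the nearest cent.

Ending inventory = $3,940.64

After Beginning: 94 on hand, pool $1,767.20 (≈ $18.8000 each)
After Purchase 1: 228 on hand, pool $4,025.10 (≈ $17.6539 each)
Sale 1, sell 59: 59/228 × $4,025.10 → $1,041.58
After Purchase 2: 218 on hand, pool $3,767.52 (≈ $17.2822 each)
Sale 2, sell 133: 133/218 × $3,767.52 → $2,298.53
After Purchase 3: 306 on hand, pool $5,369.64 (≈ $17.5478 each)
Sale 3, sell 149: 149/306 × $5,369.64 → $2,614.62
After Purchase 4: 501 on hand, pool $7,622.62 (≈ $15.2148 each)
Sale 4, sell 242: 242/501 × $7,622.62 → $3,681.98
Total COGS = $1,041.58 + $2,298.53 + $2,614.62 + $3,681.98 = $9,636.71
Ending inventory (cost pool remaining) = $3,940.64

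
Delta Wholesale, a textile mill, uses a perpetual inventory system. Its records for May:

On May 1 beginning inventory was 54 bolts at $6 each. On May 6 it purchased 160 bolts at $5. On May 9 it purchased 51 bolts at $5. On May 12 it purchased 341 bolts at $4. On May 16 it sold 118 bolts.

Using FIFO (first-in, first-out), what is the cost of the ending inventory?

May 16, 118 sold [FIFO — oldest first]: 54 @ $6 + 64 @ $5 = $644
Ending inventory: 96 @ $5 + 51 @ $5 + 341 @ $4 = $2,099
Check: goods available $2,743 = COGS $644 + ending $2,099

Ending inventory = $2,099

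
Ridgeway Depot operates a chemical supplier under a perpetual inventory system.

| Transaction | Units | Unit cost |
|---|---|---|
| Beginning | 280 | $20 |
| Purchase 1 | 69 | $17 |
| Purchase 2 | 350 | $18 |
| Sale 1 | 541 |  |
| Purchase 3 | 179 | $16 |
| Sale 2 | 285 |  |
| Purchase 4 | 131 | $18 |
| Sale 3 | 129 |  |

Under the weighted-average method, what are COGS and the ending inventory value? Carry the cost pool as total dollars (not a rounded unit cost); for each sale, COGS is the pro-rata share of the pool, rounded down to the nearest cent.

After Beginning: 280 on hand, pool $5,600.00 (≈ $20.0000 each)
After Purchase 1: 349 on hand, pool $6,773.00 (≈ $19.4069 each)
After Purchase 2: 699 on hand, pool $13,073.00 (≈ $18.7024 each)
Sale 1, sell 541: 541/699 × $13,073.00 → $10,118.01
After Purchase 3: 337 on hand, pool $5,818.99 (≈ $17.2670 each)
Sale 2, sell 285: 285/337 × $5,818.99 → $4,921.10
After Purchase 4: 183 on hand, pool $3,255.89 (≈ $17.7917 each)
Sale 3, sell 129: 129/183 × $3,255.89 → $2,295.13
Total COGS = $10,118.01 + $4,921.10 + $2,295.13 = $17,334.24
Ending inventory (cost pool remaining) = $960.76

COGS = $17,334.24; ending inventory = $960.76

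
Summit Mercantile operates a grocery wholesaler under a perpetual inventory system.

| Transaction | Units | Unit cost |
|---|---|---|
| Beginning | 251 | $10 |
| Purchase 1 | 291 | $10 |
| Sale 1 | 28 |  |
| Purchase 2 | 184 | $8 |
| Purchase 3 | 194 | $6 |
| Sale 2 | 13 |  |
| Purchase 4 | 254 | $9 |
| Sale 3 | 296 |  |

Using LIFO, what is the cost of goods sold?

Sale 1 (28) [LIFO — newest first]: 28 @ $10 = $280
Sale 2 (13) [LIFO — newest first]: 13 @ $6 = $78
Sale 3 (296) [LIFO — newest first]: 254 @ $9 + 42 @ $6 = $2,538
Total COGS = $280 + $78 + $2,538 = $2,896
Ending inventory: 251 @ $10 + 263 @ $10 + 184 @ $8 + 139 @ $6 = $7,446

COGS = $2,896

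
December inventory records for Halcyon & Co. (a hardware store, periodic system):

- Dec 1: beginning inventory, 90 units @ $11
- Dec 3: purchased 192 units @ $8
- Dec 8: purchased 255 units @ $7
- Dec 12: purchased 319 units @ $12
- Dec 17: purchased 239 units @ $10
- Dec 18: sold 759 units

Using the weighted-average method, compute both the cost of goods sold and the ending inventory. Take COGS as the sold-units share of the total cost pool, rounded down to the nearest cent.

Dec 18, sell 759: 759/1095 × $10,529.00 → $7,298.18
Ending inventory (cost pool remaining) = $3,230.82

COGS = $7,298.18; ending inventory = $3,230.82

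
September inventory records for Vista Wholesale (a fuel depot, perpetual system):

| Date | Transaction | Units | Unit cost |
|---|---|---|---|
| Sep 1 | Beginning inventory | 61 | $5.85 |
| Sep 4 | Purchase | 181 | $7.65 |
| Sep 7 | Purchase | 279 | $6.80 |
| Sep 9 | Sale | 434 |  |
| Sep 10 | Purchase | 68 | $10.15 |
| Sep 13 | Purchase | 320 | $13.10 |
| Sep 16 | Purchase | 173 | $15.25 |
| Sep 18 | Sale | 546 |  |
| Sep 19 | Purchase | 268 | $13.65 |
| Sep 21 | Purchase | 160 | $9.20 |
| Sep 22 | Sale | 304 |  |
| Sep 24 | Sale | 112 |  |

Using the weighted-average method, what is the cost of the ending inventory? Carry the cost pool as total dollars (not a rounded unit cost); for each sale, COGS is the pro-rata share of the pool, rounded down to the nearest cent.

After Sep 1: 61 on hand, pool $356.85 (≈ $5.8500 each)
After Sep 4: 242 on hand, pool $1,741.50 (≈ $7.1963 each)
After Sep 7: 521 on hand, pool $3,638.70 (≈ $6.9841 each)
Sep 9, sell 434: 434/521 × $3,638.70 → $3,031.08
After Sep 10: 155 on hand, pool $1,297.82 (≈ $8.3730 each)
After Sep 13: 475 on hand, pool $5,489.82 (≈ $11.5575 each)
After Sep 16: 648 on hand, pool $8,128.07 (≈ $12.5433 each)
Sep 18, sell 546: 546/648 × $8,128.07 → $6,848.65
After Sep 19: 370 on hand, pool $4,937.62 (≈ $13.3449 each)
After Sep 21: 530 on hand, pool $6,409.62 (≈ $12.0936 each)
Sep 22, sell 304: 304/530 × $6,409.62 → $3,676.46
Sep 24, sell 112: 112/226 × $2,733.16 → $1,354.48
Total COGS = $3,031.08 + $6,848.65 + $3,676.46 + $1,354.48 = $14,910.67
Ending inventory (cost pool remaining) = $1,378.68

Ending inventory = $1,378.68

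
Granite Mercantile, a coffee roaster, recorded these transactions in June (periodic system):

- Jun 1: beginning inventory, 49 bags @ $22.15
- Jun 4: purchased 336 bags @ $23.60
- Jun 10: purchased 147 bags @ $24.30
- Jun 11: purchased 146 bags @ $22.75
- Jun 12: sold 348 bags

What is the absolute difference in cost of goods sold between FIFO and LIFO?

$49.85

FIFO COGS: 49 @ $22.15 + 299 @ $23.60 = $8,141.75
LIFO COGS: 146 @ $22.75 + 147 @ $24.30 + 55 @ $23.60 = $8,191.60
Difference = |$8,141.75 − $8,191.60| = $49.85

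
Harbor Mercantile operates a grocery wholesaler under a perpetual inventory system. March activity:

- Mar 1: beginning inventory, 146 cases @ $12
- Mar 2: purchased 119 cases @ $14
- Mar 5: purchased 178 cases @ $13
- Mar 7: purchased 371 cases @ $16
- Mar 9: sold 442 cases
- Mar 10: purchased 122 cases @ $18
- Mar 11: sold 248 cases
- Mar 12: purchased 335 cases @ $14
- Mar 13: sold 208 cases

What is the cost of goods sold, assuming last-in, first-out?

Mar 9, 442 sold [LIFO — newest first]: 371 @ $16 + 71 @ $13 = $6,859
Mar 11, 248 sold [LIFO — newest first]: 122 @ $18 + 107 @ $13 + 19 @ $14 = $3,853
Mar 13, 208 sold [LIFO — newest first]: 208 @ $14 = $2,912
Total COGS = $6,859 + $3,853 + $2,912 = $13,624
Ending inventory: 146 @ $12 + 100 @ $14 + 127 @ $14 = $4,930
Check: goods available $18,554 = COGS $13,624 + ending $4,930

COGS = $13,624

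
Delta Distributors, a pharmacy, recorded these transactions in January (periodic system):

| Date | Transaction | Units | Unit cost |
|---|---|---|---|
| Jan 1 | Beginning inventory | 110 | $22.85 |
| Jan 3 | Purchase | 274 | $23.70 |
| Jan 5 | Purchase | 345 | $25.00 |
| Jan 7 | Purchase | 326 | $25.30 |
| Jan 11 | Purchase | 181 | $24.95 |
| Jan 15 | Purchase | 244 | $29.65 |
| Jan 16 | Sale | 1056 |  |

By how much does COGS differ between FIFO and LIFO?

FIFO COGS: 110 @ $22.85 + 274 @ $23.70 + 345 @ $25.00 + 326 @ $25.30 + 1 @ $24.95 = $25,905.05
LIFO COGS: 244 @ $29.65 + 181 @ $24.95 + 326 @ $25.30 + 305 @ $25.00 = $27,623.35
Difference = |$25,905.05 − $27,623.35| = $1,718.30

$1,718.30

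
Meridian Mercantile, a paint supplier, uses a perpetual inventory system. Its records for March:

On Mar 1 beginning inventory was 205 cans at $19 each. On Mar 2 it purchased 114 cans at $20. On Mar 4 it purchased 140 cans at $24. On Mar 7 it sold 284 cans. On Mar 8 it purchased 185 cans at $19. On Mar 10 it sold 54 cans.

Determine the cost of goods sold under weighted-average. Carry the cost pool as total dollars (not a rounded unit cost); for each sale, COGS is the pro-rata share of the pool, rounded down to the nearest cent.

COGS = $6,972.20

After Mar 1: 205 on hand, pool $3,895.00 (≈ $19.0000 each)
After Mar 2: 319 on hand, pool $6,175.00 (≈ $19.3574 each)
After Mar 4: 459 on hand, pool $9,535.00 (≈ $20.7734 each)
Mar 7, sell 284: 284/459 × $9,535.00 → $5,899.65
After Mar 8: 360 on hand, pool $7,150.35 (≈ $19.8621 each)
Mar 10, sell 54: 54/360 × $7,150.35 → $1,072.55
Total COGS = $5,899.65 + $1,072.55 = $6,972.20
Ending inventory (cost pool remaining) = $6,077.80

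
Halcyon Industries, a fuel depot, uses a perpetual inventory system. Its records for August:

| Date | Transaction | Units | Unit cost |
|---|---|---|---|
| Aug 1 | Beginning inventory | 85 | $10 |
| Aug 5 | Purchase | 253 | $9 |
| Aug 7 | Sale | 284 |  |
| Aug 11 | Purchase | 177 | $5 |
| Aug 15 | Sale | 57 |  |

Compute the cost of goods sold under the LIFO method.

COGS = $2,872

Aug 7, 284 sold [LIFO — newest first]: 253 @ $9 + 31 @ $10 = $2,587
Aug 15, 57 sold [LIFO — newest first]: 57 @ $5 = $285
Total COGS = $2,587 + $285 = $2,872
Ending inventory: 54 @ $10 + 120 @ $5 = $1,140
Check: goods available $4,012 = COGS $2,872 + ending $1,140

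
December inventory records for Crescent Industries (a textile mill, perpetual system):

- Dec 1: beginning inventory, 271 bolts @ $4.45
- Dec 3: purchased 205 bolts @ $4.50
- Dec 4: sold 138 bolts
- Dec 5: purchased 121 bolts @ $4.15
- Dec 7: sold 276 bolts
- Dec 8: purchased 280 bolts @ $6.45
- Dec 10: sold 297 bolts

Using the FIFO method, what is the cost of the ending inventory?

Ending inventory = $1,070.70

Dec 4, 138 sold [FIFO — oldest first]: 138 @ $4.45 = $614.10
Dec 7, 276 sold [FIFO — oldest first]: 133 @ $4.45 + 143 @ $4.50 = $1,235.35
Dec 10, 297 sold [FIFO — oldest first]: 62 @ $4.50 + 121 @ $4.15 + 114 @ $6.45 = $1,516.45
Total COGS = $614.10 + $1,235.35 + $1,516.45 = $3,365.90
Ending inventory: 166 @ $6.45 = $1,070.70
Check: goods available $4,436.60 = COGS $3,365.90 + ending $1,070.70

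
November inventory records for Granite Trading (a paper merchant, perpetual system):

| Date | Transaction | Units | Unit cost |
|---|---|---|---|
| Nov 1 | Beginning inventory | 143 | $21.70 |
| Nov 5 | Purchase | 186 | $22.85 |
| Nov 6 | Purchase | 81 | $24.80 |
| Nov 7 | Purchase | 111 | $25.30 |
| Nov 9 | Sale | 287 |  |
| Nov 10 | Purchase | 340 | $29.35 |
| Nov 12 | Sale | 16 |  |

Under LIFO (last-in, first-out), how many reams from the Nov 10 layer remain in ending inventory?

Nov 9, 287 sold [LIFO — newest first]: 111 @ $25.30 + 81 @ $24.80 + 95 @ $22.85 = $6,987.85
Nov 12, 16 sold [LIFO — newest first]: 16 @ $29.35 = $469.60
Total COGS = $6,987.85 + $469.60 = $7,457.45
Ending inventory: 143 @ $21.70 + 91 @ $22.85 + 324 @ $29.35 = $14,691.85
Check: goods available $22,149.30 = COGS $7,457.45 + ending $14,691.85

324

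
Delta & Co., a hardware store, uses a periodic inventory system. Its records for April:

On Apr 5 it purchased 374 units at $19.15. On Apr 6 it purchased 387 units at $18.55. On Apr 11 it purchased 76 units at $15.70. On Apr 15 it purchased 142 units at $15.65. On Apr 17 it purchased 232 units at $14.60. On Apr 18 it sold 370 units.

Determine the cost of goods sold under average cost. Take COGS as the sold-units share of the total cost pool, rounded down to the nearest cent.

Apr 18, sell 370: 370/1211 × $21,143.65 → $6,460.07
Ending inventory (cost pool remaining) = $14,683.58
Check: goods available $21,143.65 = COGS $6,460.07 + ending $14,683.58

COGS = $6,460.07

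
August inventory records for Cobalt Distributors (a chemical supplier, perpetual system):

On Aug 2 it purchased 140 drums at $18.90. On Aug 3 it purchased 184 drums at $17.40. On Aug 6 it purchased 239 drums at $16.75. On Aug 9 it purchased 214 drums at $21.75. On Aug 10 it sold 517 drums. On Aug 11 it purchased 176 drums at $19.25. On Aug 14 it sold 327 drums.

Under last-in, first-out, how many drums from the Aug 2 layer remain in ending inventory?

Aug 10, 517 sold [LIFO — newest first]: 214 @ $21.75 + 239 @ $16.75 + 64 @ $17.40 = $9,771.35
Aug 14, 327 sold [LIFO — newest first]: 176 @ $19.25 + 120 @ $17.40 + 31 @ $18.90 = $6,061.90
Total COGS = $9,771.35 + $6,061.90 = $15,833.25
Ending inventory: 109 @ $18.90 = $2,060.10

109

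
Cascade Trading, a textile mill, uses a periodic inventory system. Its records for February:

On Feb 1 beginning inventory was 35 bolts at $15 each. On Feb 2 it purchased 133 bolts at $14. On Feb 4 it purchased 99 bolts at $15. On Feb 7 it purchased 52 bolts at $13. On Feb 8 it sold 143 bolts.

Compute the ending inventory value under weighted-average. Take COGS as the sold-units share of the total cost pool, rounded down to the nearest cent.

Ending inventory = $2,509.25

Feb 8, sell 143: 143/319 × $4,548.00 → $2,038.75
Ending inventory (cost pool remaining) = $2,509.25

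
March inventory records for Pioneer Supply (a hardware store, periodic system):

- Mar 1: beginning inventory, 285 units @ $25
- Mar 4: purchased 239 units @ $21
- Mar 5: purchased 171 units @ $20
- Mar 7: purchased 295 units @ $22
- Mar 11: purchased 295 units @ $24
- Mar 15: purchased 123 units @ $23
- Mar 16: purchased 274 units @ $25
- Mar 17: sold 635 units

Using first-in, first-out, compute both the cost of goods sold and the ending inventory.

COGS = $14,364; ending inventory = $24,449

Mar 17, 635 sold [FIFO — oldest first]: 285 @ $25 + 239 @ $21 + 111 @ $20 = $14,364
Ending inventory: 60 @ $20 + 295 @ $22 + 295 @ $24 + 123 @ $23 + 274 @ $25 = $24,449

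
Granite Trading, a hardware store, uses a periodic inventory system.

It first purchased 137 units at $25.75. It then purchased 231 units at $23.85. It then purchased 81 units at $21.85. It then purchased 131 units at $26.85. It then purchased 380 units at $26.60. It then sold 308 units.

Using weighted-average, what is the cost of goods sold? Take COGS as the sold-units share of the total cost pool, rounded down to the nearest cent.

Sale 1, sell 308: 308/960 × $24,432.30 → $7,838.69
Ending inventory (cost pool remaining) = $16,593.61

COGS = $7,838.69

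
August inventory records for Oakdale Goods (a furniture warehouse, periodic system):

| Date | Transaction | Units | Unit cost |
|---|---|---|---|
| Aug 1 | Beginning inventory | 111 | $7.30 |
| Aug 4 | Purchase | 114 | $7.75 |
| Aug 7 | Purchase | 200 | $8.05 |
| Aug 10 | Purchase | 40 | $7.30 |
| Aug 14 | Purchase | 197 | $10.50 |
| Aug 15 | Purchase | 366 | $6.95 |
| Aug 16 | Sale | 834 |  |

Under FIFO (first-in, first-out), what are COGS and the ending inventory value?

COGS = $6,859.70; ending inventory = $1,348.30

Aug 16, 834 sold [FIFO — oldest first]: 111 @ $7.30 + 114 @ $7.75 + 200 @ $8.05 + 40 @ $7.30 + 197 @ $10.50 + 172 @ $6.95 = $6,859.70
Ending inventory: 194 @ $6.95 = $1,348.30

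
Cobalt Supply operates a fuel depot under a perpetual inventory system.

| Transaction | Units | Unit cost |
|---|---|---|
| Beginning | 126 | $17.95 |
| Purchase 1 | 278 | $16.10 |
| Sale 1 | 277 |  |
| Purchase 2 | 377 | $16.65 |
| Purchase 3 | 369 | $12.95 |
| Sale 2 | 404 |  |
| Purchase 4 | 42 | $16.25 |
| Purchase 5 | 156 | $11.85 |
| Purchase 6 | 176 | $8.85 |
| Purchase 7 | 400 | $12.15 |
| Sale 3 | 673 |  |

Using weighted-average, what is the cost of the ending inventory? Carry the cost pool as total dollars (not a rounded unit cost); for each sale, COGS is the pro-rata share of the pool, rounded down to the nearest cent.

After Beginning: 126 on hand, pool $2,261.70 (≈ $17.9500 each)
After Purchase 1: 404 on hand, pool $6,737.50 (≈ $16.6770 each)
Sale 1, sell 277: 277/404 × $6,737.50 → $4,619.52
After Purchase 2: 504 on hand, pool $8,395.03 (≈ $16.6568 each)
After Purchase 3: 873 on hand, pool $13,173.58 (≈ $15.0900 each)
Sale 2, sell 404: 404/873 × $13,173.58 → $6,096.36
After Purchase 4: 511 on hand, pool $7,759.72 (≈ $15.1854 each)
After Purchase 5: 667 on hand, pool $9,608.32 (≈ $14.4053 each)
After Purchase 6: 843 on hand, pool $11,165.92 (≈ $13.2455 each)
After Purchase 7: 1243 on hand, pool $16,025.92 (≈ $12.8929 each)
Sale 3, sell 673: 673/1243 × $16,025.92 → $8,676.94
Total COGS = $4,619.52 + $6,096.36 + $8,676.94 = $19,392.82
Ending inventory (cost pool remaining) = $7,348.98

Ending inventory = $7,348.98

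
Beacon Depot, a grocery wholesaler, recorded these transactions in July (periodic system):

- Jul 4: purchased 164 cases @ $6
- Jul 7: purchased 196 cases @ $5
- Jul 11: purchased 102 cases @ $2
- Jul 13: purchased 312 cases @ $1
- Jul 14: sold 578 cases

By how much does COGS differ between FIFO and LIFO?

$948

FIFO COGS: 164 @ $6 + 196 @ $5 + 102 @ $2 + 116 @ $1 = $2,284
LIFO COGS: 312 @ $1 + 102 @ $2 + 164 @ $5 = $1,336
Difference = |$2,284 − $1,336| = $948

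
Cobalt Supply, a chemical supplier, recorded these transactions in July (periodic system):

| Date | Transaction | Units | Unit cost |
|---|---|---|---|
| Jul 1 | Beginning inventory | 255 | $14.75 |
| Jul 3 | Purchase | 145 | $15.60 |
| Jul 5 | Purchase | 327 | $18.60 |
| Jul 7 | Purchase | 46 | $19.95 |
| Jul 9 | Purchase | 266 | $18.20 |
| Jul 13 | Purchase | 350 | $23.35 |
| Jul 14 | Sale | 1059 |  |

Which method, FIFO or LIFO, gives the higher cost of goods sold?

FIFO COGS: 255 @ $14.75 + 145 @ $15.60 + 327 @ $18.60 + 46 @ $19.95 + 266 @ $18.20 + 20 @ $23.35 = $18,331.35
LIFO COGS: 350 @ $23.35 + 266 @ $18.20 + 46 @ $19.95 + 327 @ $18.60 + 70 @ $15.60 = $21,105.60

LIFO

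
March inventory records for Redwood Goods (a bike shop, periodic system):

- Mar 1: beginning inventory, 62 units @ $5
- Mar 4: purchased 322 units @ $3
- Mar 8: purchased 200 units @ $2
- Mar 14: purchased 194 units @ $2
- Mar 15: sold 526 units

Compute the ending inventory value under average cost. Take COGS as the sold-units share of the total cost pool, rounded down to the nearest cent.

Ending inventory = $668.55

Mar 15, sell 526: 526/778 × $2,064.00 → $1,395.45
Ending inventory (cost pool remaining) = $668.55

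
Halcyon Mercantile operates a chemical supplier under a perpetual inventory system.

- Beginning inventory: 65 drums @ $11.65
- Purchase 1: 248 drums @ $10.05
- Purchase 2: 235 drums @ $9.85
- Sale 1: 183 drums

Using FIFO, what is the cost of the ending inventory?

Sale 1 (183) [FIFO — oldest first]: 65 @ $11.65 + 118 @ $10.05 = $1,943.15
Ending inventory: 130 @ $10.05 + 235 @ $9.85 = $3,621.25

Ending inventory = $3,621.25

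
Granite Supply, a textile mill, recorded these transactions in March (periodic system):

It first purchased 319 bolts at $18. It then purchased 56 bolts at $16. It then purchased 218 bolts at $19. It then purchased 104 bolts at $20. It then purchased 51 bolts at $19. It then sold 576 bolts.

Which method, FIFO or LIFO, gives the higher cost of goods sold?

LIFO

FIFO COGS: 319 @ $18 + 56 @ $16 + 201 @ $19 = $10,457
LIFO COGS: 51 @ $19 + 104 @ $20 + 218 @ $19 + 56 @ $16 + 147 @ $18 = $10,733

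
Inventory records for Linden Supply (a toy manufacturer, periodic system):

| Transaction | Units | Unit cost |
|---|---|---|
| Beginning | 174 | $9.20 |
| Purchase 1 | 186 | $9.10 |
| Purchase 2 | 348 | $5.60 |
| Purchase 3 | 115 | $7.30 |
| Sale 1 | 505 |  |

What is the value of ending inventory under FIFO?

Ending inventory = $1,976.30

Sale 1 (505) [FIFO — oldest first]: 174 @ $9.20 + 186 @ $9.10 + 145 @ $5.60 = $4,105.40
Ending inventory: 203 @ $5.60 + 115 @ $7.30 = $1,976.30
Check: goods available $6,081.70 = COGS $4,105.40 + ending $1,976.30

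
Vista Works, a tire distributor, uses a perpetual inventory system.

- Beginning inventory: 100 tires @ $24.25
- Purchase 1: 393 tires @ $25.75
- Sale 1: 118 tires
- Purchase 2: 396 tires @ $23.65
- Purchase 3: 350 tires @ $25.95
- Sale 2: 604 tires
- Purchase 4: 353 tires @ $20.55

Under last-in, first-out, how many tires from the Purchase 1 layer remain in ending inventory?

275

Sale 1 (118) [LIFO — newest first]: 118 @ $25.75 = $3,038.50
Sale 2 (604) [LIFO — newest first]: 350 @ $25.95 + 254 @ $23.65 = $15,089.60
Total COGS = $3,038.50 + $15,089.60 = $18,128.10
Ending inventory: 100 @ $24.25 + 275 @ $25.75 + 142 @ $23.65 + 353 @ $20.55 = $20,118.70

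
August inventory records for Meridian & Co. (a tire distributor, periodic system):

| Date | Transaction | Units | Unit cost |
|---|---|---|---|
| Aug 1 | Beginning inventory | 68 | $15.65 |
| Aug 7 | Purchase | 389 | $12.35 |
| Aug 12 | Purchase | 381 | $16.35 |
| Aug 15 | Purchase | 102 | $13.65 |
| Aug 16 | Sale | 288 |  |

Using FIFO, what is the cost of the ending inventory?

Ending inventory = $9,708.80

Aug 16, 288 sold [FIFO — oldest first]: 68 @ $15.65 + 220 @ $12.35 = $3,781.20
Ending inventory: 169 @ $12.35 + 381 @ $16.35 + 102 @ $13.65 = $9,708.80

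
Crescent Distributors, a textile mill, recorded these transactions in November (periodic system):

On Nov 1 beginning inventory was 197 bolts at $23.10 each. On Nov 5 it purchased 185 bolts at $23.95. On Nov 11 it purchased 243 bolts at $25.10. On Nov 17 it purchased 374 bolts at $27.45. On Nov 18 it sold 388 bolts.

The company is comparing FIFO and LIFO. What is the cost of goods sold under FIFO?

FIFO COGS: 197 @ $23.10 + 185 @ $23.95 + 6 @ $25.10 = $9,132.05
LIFO COGS: 374 @ $27.45 + 14 @ $25.10 = $10,617.70

COGS = $9,132.05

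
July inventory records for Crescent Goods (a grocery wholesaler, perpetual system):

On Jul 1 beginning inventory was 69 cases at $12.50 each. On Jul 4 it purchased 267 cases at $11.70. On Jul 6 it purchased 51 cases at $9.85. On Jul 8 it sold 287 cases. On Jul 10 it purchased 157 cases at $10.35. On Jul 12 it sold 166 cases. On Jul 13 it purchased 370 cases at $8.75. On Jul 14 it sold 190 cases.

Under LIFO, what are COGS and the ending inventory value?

COGS = $6,656.30; ending inventory = $2,694.90

Jul 8, 287 sold [LIFO — newest first]: 51 @ $9.85 + 236 @ $11.70 = $3,263.55
Jul 12, 166 sold [LIFO — newest first]: 157 @ $10.35 + 9 @ $11.70 = $1,730.25
Jul 14, 190 sold [LIFO — newest first]: 190 @ $8.75 = $1,662.50
Total COGS = $3,263.55 + $1,730.25 + $1,662.50 = $6,656.30
Ending inventory: 69 @ $12.50 + 22 @ $11.70 + 180 @ $8.75 = $2,694.90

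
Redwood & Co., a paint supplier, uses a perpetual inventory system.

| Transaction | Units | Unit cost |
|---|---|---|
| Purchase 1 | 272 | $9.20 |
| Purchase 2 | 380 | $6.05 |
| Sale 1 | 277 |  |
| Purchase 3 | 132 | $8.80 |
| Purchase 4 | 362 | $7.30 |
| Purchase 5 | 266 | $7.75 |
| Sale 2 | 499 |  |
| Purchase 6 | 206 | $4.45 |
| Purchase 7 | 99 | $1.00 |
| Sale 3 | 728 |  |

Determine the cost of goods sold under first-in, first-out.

COGS = $11,076.50

Sale 1 (277) [FIFO — oldest first]: 272 @ $9.20 + 5 @ $6.05 = $2,532.65
Sale 2 (499) [FIFO — oldest first]: 375 @ $6.05 + 124 @ $8.80 = $3,359.95
Sale 3 (728) [FIFO — oldest first]: 8 @ $8.80 + 362 @ $7.30 + 266 @ $7.75 + 92 @ $4.45 = $5,183.90
Total COGS = $2,532.65 + $3,359.95 + $5,183.90 = $11,076.50
Ending inventory: 114 @ $4.45 + 99 @ $1.00 = $606.30
Check: goods available $11,682.80 = COGS $11,076.50 + ending $606.30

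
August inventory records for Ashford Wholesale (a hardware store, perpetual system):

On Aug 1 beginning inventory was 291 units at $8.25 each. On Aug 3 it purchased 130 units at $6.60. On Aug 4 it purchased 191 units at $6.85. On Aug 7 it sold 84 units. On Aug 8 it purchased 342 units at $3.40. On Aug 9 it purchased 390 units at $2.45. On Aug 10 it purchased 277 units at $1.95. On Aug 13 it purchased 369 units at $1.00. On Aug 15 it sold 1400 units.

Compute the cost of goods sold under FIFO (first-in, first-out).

COGS = $6,958.40

Aug 7, 84 sold [FIFO — oldest first]: 84 @ $8.25 = $693.00
Aug 15, 1400 sold [FIFO — oldest first]: 207 @ $8.25 + 130 @ $6.60 + 191 @ $6.85 + 342 @ $3.40 + 390 @ $2.45 + 140 @ $1.95 = $6,265.40
Total COGS = $693.00 + $6,265.40 = $6,958.40
Ending inventory: 137 @ $1.95 + 369 @ $1.00 = $636.15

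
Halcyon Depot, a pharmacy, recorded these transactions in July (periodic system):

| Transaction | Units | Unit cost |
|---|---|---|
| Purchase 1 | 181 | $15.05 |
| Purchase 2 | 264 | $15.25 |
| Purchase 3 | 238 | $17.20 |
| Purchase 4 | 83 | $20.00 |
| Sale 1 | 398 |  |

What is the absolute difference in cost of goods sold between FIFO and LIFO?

FIFO COGS: 181 @ $15.05 + 217 @ $15.25 = $6,033.30
LIFO COGS: 83 @ $20.00 + 238 @ $17.20 + 77 @ $15.25 = $6,927.85
Difference = |$6,033.30 − $6,927.85| = $894.55

$894.55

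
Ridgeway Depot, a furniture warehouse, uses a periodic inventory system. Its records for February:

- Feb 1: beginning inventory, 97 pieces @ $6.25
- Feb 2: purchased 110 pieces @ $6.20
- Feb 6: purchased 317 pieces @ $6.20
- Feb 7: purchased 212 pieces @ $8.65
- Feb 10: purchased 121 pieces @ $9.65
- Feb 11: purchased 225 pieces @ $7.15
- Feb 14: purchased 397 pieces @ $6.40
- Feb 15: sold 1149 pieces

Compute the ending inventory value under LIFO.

Ending inventory = $2,050.85

Feb 15, 1149 sold [LIFO — newest first]: 397 @ $6.40 + 225 @ $7.15 + 121 @ $9.65 + 212 @ $8.65 + 194 @ $6.20 = $8,353.80
Ending inventory: 97 @ $6.25 + 110 @ $6.20 + 123 @ $6.20 = $2,050.85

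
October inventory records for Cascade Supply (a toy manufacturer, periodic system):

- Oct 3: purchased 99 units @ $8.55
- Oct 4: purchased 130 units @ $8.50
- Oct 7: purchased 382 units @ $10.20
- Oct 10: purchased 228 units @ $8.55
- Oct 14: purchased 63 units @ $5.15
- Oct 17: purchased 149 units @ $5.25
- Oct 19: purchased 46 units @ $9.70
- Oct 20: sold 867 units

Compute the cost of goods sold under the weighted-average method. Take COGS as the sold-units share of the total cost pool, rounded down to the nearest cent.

COGS = $7,389.77

Oct 20, sell 867: 867/1097 × $9,350.15 → $7,389.77
Ending inventory (cost pool remaining) = $1,960.38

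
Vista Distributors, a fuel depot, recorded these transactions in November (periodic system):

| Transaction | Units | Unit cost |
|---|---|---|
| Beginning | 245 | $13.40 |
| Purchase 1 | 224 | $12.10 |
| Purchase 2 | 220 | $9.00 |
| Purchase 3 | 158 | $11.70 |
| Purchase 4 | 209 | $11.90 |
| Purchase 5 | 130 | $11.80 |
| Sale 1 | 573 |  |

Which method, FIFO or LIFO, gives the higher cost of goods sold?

FIFO COGS: 245 @ $13.40 + 224 @ $12.10 + 104 @ $9.00 = $6,929.40
LIFO COGS: 130 @ $11.80 + 209 @ $11.90 + 158 @ $11.70 + 76 @ $9.00 = $6,553.70

FIFO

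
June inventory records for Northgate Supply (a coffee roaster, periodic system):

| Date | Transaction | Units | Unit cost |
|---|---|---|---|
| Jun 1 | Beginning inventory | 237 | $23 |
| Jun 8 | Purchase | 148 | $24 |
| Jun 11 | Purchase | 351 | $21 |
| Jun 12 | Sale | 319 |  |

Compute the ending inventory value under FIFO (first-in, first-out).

Jun 12, 319 sold [FIFO — oldest first]: 237 @ $23 + 82 @ $24 = $7,419
Ending inventory: 66 @ $24 + 351 @ $21 = $8,955
Check: goods available $16,374 = COGS $7,419 + ending $8,955

Ending inventory = $8,955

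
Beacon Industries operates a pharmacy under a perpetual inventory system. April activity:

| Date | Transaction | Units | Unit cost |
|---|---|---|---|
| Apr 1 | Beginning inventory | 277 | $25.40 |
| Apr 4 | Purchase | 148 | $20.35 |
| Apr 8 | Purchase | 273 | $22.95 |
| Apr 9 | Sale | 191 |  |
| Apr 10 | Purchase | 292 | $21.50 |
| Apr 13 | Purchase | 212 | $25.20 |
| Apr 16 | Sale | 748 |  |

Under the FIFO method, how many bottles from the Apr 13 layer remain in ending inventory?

Apr 9, 191 sold [FIFO — oldest first]: 191 @ $25.40 = $4,851.40
Apr 16, 748 sold [FIFO — oldest first]: 86 @ $25.40 + 148 @ $20.35 + 273 @ $22.95 + 241 @ $21.50 = $16,643.05
Total COGS = $4,851.40 + $16,643.05 = $21,494.45
Ending inventory: 51 @ $21.50 + 212 @ $25.20 = $6,438.90

212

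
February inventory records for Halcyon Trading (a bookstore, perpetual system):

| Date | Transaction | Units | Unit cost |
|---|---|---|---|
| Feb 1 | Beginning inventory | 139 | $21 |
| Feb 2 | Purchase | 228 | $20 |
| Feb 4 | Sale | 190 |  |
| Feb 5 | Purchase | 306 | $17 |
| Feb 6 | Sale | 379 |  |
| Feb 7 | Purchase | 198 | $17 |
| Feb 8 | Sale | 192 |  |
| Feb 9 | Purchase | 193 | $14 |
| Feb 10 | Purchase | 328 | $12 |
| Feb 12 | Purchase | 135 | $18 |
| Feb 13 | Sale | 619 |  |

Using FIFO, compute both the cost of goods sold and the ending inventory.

Feb 4, 190 sold [FIFO — oldest first]: 139 @ $21 + 51 @ $20 = $3,939
Feb 6, 379 sold [FIFO — oldest first]: 177 @ $20 + 202 @ $17 = $6,974
Feb 8, 192 sold [FIFO — oldest first]: 104 @ $17 + 88 @ $17 = $3,264
Feb 13, 619 sold [FIFO — oldest first]: 110 @ $17 + 193 @ $14 + 316 @ $12 = $8,364
Total COGS = $3,939 + $6,974 + $3,264 + $8,364 = $22,541
Ending inventory: 12 @ $12 + 135 @ $18 = $2,574
Check: goods available $25,115 = COGS $22,541 + ending $2,574

COGS = $22,541; ending inventory = $2,574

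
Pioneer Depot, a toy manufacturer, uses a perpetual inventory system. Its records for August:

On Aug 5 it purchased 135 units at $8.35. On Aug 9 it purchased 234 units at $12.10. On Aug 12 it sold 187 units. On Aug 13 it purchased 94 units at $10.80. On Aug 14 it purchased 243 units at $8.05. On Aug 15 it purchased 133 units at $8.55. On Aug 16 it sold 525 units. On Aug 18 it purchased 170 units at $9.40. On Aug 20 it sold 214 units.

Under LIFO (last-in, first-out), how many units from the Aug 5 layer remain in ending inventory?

83

Aug 12, 187 sold [LIFO — newest first]: 187 @ $12.10 = $2,262.70
Aug 16, 525 sold [LIFO — newest first]: 133 @ $8.55 + 243 @ $8.05 + 94 @ $10.80 + 47 @ $12.10 + 8 @ $8.35 = $4,744.00
Aug 20, 214 sold [LIFO — newest first]: 170 @ $9.40 + 44 @ $8.35 = $1,965.40
Total COGS = $2,262.70 + $4,744.00 + $1,965.40 = $8,972.10
Ending inventory: 83 @ $8.35 = $693.05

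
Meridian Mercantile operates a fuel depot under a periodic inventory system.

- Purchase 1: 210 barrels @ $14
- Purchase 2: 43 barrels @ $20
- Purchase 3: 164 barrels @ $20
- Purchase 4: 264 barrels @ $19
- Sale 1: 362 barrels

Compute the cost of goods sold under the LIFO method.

Sale 1 (362) [LIFO — newest first]: 264 @ $19 + 98 @ $20 = $6,976
Ending inventory: 210 @ $14 + 43 @ $20 + 66 @ $20 = $5,120

COGS = $6,976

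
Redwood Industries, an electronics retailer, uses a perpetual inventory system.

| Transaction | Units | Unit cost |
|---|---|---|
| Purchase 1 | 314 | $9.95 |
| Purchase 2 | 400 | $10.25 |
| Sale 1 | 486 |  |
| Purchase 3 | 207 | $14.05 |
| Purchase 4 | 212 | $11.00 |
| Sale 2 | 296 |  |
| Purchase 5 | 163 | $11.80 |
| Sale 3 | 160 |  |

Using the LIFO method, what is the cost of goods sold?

Sale 1 (486) [LIFO — newest first]: 400 @ $10.25 + 86 @ $9.95 = $4,955.70
Sale 2 (296) [LIFO — newest first]: 212 @ $11.00 + 84 @ $14.05 = $3,512.20
Sale 3 (160) [LIFO — newest first]: 160 @ $11.80 = $1,888.00
Total COGS = $4,955.70 + $3,512.20 + $1,888.00 = $10,355.90
Ending inventory: 228 @ $9.95 + 123 @ $14.05 + 3 @ $11.80 = $4,032.15

COGS = $10,355.90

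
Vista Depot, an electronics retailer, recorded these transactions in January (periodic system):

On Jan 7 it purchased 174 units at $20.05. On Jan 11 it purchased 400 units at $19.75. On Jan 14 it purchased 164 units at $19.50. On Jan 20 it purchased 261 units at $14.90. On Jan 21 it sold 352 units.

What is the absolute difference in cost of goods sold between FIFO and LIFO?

FIFO COGS: 174 @ $20.05 + 178 @ $19.75 = $7,004.20
LIFO COGS: 261 @ $14.90 + 91 @ $19.50 = $5,663.40
Difference = |$7,004.20 − $5,663.40| = $1,340.80

$1,340.80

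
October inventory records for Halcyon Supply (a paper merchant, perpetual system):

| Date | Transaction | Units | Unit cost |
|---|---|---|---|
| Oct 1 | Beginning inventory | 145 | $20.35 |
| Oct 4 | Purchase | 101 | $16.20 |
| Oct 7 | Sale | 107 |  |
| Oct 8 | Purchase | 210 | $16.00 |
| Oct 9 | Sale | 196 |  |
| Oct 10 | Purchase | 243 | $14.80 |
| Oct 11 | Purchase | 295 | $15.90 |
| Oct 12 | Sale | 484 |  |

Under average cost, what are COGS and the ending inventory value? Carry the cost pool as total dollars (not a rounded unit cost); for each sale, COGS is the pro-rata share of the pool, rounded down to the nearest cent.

After Oct 1: 145 on hand, pool $2,950.75 (≈ $20.3500 each)
After Oct 4: 246 on hand, pool $4,586.95 (≈ $18.6461 each)
Oct 7, sell 107: 107/246 × $4,586.95 → $1,995.13
After Oct 8: 349 on hand, pool $5,951.82 (≈ $17.0539 each)
Oct 9, sell 196: 196/349 × $5,951.82 → $3,342.56
After Oct 10: 396 on hand, pool $6,205.66 (≈ $15.6709 each)
After Oct 11: 691 on hand, pool $10,896.16 (≈ $15.7687 each)
Oct 12, sell 484: 484/691 × $10,896.16 → $7,632.04
Total COGS = $1,995.13 + $3,342.56 + $7,632.04 = $12,969.73
Ending inventory (cost pool remaining) = $3,264.12

COGS = $12,969.73; ending inventory = $3,264.12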